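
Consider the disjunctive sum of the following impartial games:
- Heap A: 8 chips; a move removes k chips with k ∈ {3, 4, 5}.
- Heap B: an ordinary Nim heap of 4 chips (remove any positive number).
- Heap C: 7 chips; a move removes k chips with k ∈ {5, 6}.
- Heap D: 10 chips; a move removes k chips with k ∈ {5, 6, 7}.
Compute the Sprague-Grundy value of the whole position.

7

Build the Grundy sequence for heap A with g(k) = mex{g(k−s) : s ∈ {3, 4, 5}, s ≤ k}:
g(0) = mex{} = 0
g(1) = mex{} = 0
g(2) = mex{} = 0
g(3) = mex{0} = 1
g(4) = mex{0} = 1
g(5) = mex{0} = 1
g(6) = mex{0,1} = 2
g(7) = mex{0,1} = 2
g(8) = mex{1} = 0
So g(8) = 0.
Heap B is a plain Nim heap of size 4, so its Grundy value is 4.
For heap C, compute g(0), g(1), … with moves {5, 6}:
k:     0  1  2  3  4  5  6  7
g(k):  0  0  0  0  0  1  1  1
So g(7) = 1.
Build the Grundy sequence for heap D with g(k) = mex{g(k−s) : s ∈ {5, 6, 7}, s ≤ k}:
k:     0  1  2  3  4  5  6  7  8  9 10
g(k):  0  0  0  0  0  1  1  1  1  1  2
So g(10) = 2.
By the Sprague-Grundy theorem, the Grundy value of a sum of independent games is the XOR of the component values.
Combined value = 0 XOR 4 XOR 1 XOR 2 = 7.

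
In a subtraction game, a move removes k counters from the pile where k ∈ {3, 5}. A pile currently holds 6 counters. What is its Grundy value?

2

Build the Grundy sequence with g(k) = mex{g(k−s) : s ∈ {3, 5}, s ≤ k}:
g(0) = mex{} = 0
g(1) = mex{} = 0
g(2) = mex{} = 0
g(3) = mex{0} = 1
g(4) = mex{0} = 1
g(5) = mex{0} = 1
g(6) = mex{0,1} = 2
So g(6) = 2.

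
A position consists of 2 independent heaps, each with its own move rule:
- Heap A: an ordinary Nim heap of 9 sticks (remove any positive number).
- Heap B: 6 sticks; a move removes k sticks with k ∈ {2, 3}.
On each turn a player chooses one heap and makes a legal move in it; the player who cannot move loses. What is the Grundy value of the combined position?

9

Heap A is a plain Nim heap of size 9, so its Grundy value is 9.
Grundy values for heap B (subtraction set {2, 3}):
k:     0  1  2  3  4  5  6
g(k):  0  0  1  1  2  0  0
So g(6) = 0.
By the Sprague-Grundy theorem, the Grundy value of a sum of independent games is the XOR of the component values.
Combined value = 9 XOR 0 = 9.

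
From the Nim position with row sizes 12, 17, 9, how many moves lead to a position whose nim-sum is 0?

1

Nim-sum: 12 ^ 17 ^ 9 = 20.
The overall nim-sum is X = 20. A row of size p has a winning move iff p XOR X < p (reduce it to p XOR X).
  12: 12 XOR 20 = 24 ≥ 12 — no move.
  17: 17 XOR 20 = 5 < 17 — winning move (to 5).
  9: 9 XOR 20 = 29 ≥ 9 — no move.
That gives 1 winning move.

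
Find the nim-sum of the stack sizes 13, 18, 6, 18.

Nim-sum: 13 XOR 18 XOR 6 XOR 18 = 11.

11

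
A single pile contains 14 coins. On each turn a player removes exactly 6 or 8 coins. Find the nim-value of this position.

Grundy values for subtraction set {6, 8}:
k:     0  1  2  3  4  5  6  7  8  9 10 11 12 13 14
g(k):  0  0  0  0  0  0  1  1  1  1  1  1  2  2  0
So g(14) = 0.

0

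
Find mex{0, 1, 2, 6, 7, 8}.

3

The values 0, 1, 2 are all present; 3 is the first non-negative integer missing from the set.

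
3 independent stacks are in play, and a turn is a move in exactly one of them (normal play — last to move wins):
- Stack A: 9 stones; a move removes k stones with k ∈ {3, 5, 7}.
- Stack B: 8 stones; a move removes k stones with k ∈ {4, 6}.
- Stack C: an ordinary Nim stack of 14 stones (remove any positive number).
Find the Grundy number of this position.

15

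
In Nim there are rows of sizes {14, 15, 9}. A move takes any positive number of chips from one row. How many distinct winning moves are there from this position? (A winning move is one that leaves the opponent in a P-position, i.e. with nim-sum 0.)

3

Nim-sum: 14 XOR 15 XOR 9 = 8.
The overall nim-sum is X = 8. A row of size p has a winning move iff p XOR X < p (reduce it to p XOR X).
  14: 14 XOR 8 = 6 < 14 — winning move (to 6).
  15: 15 XOR 8 = 7 < 15 — winning move (to 7).
  9: 9 XOR 8 = 1 < 9 — winning move (to 1).
That gives 3 winning moves.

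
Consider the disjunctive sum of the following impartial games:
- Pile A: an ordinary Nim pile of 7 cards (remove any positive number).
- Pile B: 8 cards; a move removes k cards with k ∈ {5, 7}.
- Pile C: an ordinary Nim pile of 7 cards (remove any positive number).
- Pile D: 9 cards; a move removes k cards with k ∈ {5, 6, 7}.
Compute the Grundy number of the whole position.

0

Pile A is a plain Nim pile of size 7, so its Grundy value is 7.
Build the Grundy sequence for pile B with g(k) = mex{g(k−s) : s ∈ {5, 7}, s ≤ k}:
g(0) = mex{} = 0
g(1) = mex{} = 0
g(2) = mex{} = 0
g(3) = mex{} = 0
g(4) = mex{} = 0
g(5) = mex{0} = 1
g(6) = mex{0} = 1
g(7) = mex{0} = 1
g(8) = mex{0} = 1
So g(8) = 1.
Pile C is a plain Nim pile of size 7, so its Grundy value is 7.
Build the Grundy sequence for pile D with g(k) = mex{g(k−s) : s ∈ {5, 6, 7}, s ≤ k}:
g(0) = mex{} = 0
g(1) = mex{} = 0
g(2) = mex{} = 0
g(3) = mex{} = 0
g(4) = mex{} = 0
g(5) = mex{0} = 1
g(6) = mex{0} = 1
g(7) = mex{0} = 1
g(8) = mex{0} = 1
g(9) = mex{0} = 1
So g(9) = 1.
By the Sprague-Grundy theorem, the Grundy value of a sum of independent games is the XOR of the component values.
Combined value = 7 ⊕ 1 ⊕ 7 ⊕ 1 = 0.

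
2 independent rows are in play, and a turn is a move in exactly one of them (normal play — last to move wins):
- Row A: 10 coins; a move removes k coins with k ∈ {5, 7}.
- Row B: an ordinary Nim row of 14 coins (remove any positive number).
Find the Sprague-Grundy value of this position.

Build the Grundy sequence for row A with g(k) = mex{g(k−s) : s ∈ {5, 7}, s ≤ k}:
k:     0  1  2  3  4  5  6  7  8  9 10
g(k):  0  0  0  0  0  1  1  1  1  1  2
So g(10) = 2.
Row B is a plain Nim row of size 14, so its Grundy value is 14.
The value of a disjunctive sum is the nim-sum of the parts.
Combined value = 2 XOR 14 = 12.

12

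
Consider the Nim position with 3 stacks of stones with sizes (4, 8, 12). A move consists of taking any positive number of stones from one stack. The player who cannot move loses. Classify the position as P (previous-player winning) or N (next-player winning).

P-position

Write each in binary and XOR column by column:
  0100  (4)
  1000  (8)
  1100  (12)
  ----
  0000  (0)
The nim-sum is 0, so this is a P-position: the player to move is in a losing position under optimal play.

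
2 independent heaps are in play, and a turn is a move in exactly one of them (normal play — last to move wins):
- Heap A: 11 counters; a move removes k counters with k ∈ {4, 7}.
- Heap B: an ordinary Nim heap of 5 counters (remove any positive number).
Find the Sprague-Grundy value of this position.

For heap A, compute g(0), g(1), … with moves {4, 7}:
g(0) = mex{} = 0
g(1) = mex{} = 0
g(2) = mex{} = 0
g(3) = mex{} = 0
g(4) = mex{0} = 1
g(5) = mex{0} = 1
g(6) = mex{0} = 1
g(7) = mex{0} = 1
g(8) = mex{0,1} = 2
g(9) = mex{0,1} = 2
g(10) = mex{0,1} = 2
g(11) = mex{1} = 0
So g(11) = 0.
Heap B is a plain Nim heap of size 5, so its Grundy value is 5.
By the Sprague-Grundy theorem, the Grundy value of a sum of independent games is the XOR of the component values.
Combined value = 0 XOR 5 = 5.

5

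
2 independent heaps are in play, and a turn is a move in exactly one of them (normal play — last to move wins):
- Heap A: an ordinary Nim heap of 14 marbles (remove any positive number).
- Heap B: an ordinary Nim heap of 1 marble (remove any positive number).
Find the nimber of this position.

Heap A is a plain Nim heap of size 14, so its Grundy value is 14.
Heap B is a plain Nim heap of size 1, so its Grundy value is 1.
By the Sprague-Grundy theorem, the Grundy value of a sum of independent games is the XOR of the component values.
Combined value = 14 XOR 1 = 15.

15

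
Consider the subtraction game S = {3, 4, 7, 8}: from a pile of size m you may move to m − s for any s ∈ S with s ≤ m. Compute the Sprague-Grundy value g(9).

3

Grundy values for subtraction set {3, 4, 7, 8}:
g(0) = mex{} = 0
g(1) = mex{} = 0
g(2) = mex{} = 0
g(3) = mex{0} = 1
g(4) = mex{0} = 1
g(5) = mex{0} = 1
g(6) = mex{0,1} = 2
g(7) = mex{0,1} = 2
g(8) = mex{0,1} = 2
g(9) = mex{0,1,2} = 3
So g(9) = 3.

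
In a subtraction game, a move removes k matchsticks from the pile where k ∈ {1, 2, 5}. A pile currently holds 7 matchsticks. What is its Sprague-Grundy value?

1

Build the Grundy sequence with g(k) = mex{g(k−s) : s ∈ {1, 2, 5}, s ≤ k}:
k:     0  1  2  3  4  5  6  7
g(k):  0  1  2  0  1  2  0  1
So g(7) = 1.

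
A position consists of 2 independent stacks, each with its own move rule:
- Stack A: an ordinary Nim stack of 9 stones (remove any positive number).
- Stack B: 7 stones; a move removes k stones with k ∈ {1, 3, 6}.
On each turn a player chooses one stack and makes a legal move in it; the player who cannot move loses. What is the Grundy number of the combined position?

Stack A is a plain Nim stack of size 9, so its Grundy value is 9.
Grundy values for stack B (subtraction set {1, 3, 6}):
g(0) = mex{} = 0
g(1) = mex{0} = 1
g(2) = mex{1} = 0
g(3) = mex{0} = 1
g(4) = mex{1} = 0
g(5) = mex{0} = 1
g(6) = mex{0,1} = 2
g(7) = mex{0,1,2} = 3
So g(7) = 3.
By the Sprague-Grundy theorem, the Grundy value of a sum of independent games is the XOR of the component values.
Combined value = 9 XOR 3 = 10.

10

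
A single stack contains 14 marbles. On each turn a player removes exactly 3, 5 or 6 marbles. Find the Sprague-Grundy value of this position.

1

Compute g(0), g(1), … for moves {3, 5, 6}:
k:     0  1  2  3  4  5  6  7  8  9 10 11 12 13 14
g(k):  0  0  0  1  1  1  2  2  2  0  0  0  1  1  1
So g(14) = 1.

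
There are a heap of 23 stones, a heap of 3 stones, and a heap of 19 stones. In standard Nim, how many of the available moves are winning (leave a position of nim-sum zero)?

1

Compute the nim-sum pairwise:
23 XOR 3 = 20
20 XOR 19 = 7
The overall nim-sum is X = 7. A heap of size p has a winning move iff p XOR X < p (reduce it to p XOR X).
  23: 23 XOR 7 = 16 < 23 — winning move (to 16).
  3: 3 XOR 7 = 4 ≥ 3 — no move.
  19: 19 XOR 7 = 20 ≥ 19 — no move.
That gives 1 winning move.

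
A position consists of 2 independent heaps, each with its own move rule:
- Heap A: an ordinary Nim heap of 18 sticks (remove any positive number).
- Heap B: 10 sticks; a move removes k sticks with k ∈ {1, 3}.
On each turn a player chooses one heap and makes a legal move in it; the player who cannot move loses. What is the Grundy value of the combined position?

Heap A is a plain Nim heap of size 18, so its Grundy value is 18.
Grundy values for heap B (subtraction set {1, 3}):
k:     0  1  2  3  4  5  6  7  8  9 10
g(k):  0  1  0  1  0  1  0  1  0  1  0
So g(10) = 0.
The value of a disjunctive sum is the nim-sum of the parts.
Combined value = 18 XOR 0 = 18.

18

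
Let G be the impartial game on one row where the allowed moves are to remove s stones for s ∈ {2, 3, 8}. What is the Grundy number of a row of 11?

Build the Grundy sequence with g(k) = mex{g(k−s) : s ∈ {2, 3, 8}, s ≤ k}:
k:     0  1  2  3  4  5  6  7  8  9 10 11
g(k):  0  0  1  1  2  0  0  1  1  2  0  0
So g(11) = 0.

0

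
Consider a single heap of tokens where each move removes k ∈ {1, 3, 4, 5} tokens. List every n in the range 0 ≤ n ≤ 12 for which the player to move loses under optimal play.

0, 2, 8, 10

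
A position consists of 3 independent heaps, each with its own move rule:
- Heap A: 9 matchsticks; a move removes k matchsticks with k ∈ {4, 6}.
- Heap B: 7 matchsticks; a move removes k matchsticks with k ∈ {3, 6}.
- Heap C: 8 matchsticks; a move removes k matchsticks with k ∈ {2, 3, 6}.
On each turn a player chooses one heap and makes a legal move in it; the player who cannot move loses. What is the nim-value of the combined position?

2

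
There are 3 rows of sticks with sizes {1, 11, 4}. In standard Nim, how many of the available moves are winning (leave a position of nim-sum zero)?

Nim-sum: 1 ^ 11 ^ 4 = 14.
The overall nim-sum is X = 14. A row of size p has a winning move iff p XOR X < p (reduce it to p XOR X).
  1: 1 XOR 14 = 15 ≥ 1 — no move.
  11: 11 XOR 14 = 5 < 11 — winning move (to 5).
  4: 4 XOR 14 = 10 ≥ 4 — no move.
That gives 1 winning move.

1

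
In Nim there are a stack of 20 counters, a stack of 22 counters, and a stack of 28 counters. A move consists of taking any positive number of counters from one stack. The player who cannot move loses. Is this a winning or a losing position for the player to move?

Winning position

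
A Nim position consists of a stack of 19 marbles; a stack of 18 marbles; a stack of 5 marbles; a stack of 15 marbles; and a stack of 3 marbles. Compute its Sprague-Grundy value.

Nim-sum: 19 XOR 18 XOR 5 XOR 15 XOR 3 = 8.

8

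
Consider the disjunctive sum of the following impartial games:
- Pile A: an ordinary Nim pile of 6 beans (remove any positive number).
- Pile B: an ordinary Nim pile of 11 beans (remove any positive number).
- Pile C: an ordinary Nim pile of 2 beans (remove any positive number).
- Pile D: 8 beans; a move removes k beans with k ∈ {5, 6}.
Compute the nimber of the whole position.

14

Pile A is a plain Nim pile of size 6, so its Grundy value is 6.
Pile B is a plain Nim pile of size 11, so its Grundy value is 11.
Pile C is a plain Nim pile of size 2, so its Grundy value is 2.
Grundy values for pile D (subtraction set {5, 6}):
k:     0  1  2  3  4  5  6  7  8
g(k):  0  0  0  0  0  1  1  1  1
So g(8) = 1.
By the Sprague-Grundy theorem, the Grundy value of a sum of independent games is the XOR of the component values.
Combined value = 6 ⊕ 11 ⊕ 2 ⊕ 1 = 14.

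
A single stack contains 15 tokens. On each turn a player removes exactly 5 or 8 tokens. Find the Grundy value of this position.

0

Build the Grundy sequence with g(k) = mex{g(k−s) : s ∈ {5, 8}, s ≤ k}:
k:     0  1  2  3  4  5  6  7  8  9 10 11 12 13 14 15
g(k):  0  0  0  0  0  1  1  1  1  1  2  2  2  0  0  0
So g(15) = 0.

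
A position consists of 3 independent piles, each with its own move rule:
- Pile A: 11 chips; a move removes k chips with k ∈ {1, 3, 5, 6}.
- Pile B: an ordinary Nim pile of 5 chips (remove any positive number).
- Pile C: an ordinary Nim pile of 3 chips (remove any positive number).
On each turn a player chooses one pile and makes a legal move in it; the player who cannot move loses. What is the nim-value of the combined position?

6

For pile A, compute g(0), g(1), … with moves {1, 3, 5, 6}:
g(0) = mex{} = 0
g(1) = mex{0} = 1
g(2) = mex{1} = 0
g(3) = mex{0} = 1
g(4) = mex{1} = 0
g(5) = mex{0} = 1
g(6) = mex{0,1} = 2
g(7) = mex{0,1,2} = 3
g(8) = mex{0,1,3} = 2
g(9) = mex{0,1,2} = 3
g(10) = mex{0,1,3} = 2
g(11) = mex{1,2} = 0
So g(11) = 0.
Pile B is a plain Nim pile of size 5, so its Grundy value is 5.
Pile C is a plain Nim pile of size 3, so its Grundy value is 3.
The value of a disjunctive sum is the nim-sum of the parts.
Combined value = 0 XOR 5 XOR 3 = 6.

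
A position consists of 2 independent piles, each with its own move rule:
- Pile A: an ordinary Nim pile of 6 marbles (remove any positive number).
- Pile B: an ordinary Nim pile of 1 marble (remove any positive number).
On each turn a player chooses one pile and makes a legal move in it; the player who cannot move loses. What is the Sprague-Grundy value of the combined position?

7

Pile A is a plain Nim pile of size 6, so its Grundy value is 6.
Pile B is a plain Nim pile of size 1, so its Grundy value is 1.
The value of a disjunctive sum is the nim-sum of the parts.
Combined value = 6 XOR 1 = 7.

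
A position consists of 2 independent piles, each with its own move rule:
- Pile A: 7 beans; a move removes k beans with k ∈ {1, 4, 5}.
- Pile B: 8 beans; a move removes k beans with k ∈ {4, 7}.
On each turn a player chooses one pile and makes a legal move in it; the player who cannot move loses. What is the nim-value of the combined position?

1

Build the Grundy sequence for pile A with g(k) = mex{g(k−s) : s ∈ {1, 4, 5}, s ≤ k}:
k:     0  1  2  3  4  5  6  7
g(k):  0  1  0  1  2  3  2  3
So g(7) = 3.
Build the Grundy sequence for pile B with g(k) = mex{g(k−s) : s ∈ {4, 7}, s ≤ k}:
g(0) = mex{} = 0
g(1) = mex{} = 0
g(2) = mex{} = 0
g(3) = mex{} = 0
g(4) = mex{0} = 1
g(5) = mex{0} = 1
g(6) = mex{0} = 1
g(7) = mex{0} = 1
g(8) = mex{0,1} = 2
So g(8) = 2.
By the Sprague-Grundy theorem, the Grundy value of a sum of independent games is the XOR of the component values.
Combined value = 3 ⊕ 2 = 1.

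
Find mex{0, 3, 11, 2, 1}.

4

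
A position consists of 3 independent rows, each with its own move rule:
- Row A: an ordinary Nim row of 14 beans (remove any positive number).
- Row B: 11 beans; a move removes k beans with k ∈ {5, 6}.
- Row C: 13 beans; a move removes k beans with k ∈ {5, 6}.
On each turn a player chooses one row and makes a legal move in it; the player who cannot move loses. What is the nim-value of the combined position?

14

Row A is a plain Nim row of size 14, so its Grundy value is 14.
For row B, compute g(0), g(1), … with moves {5, 6}:
k:     0  1  2  3  4  5  6  7  8  9 10 11
g(k):  0  0  0  0  0  1  1  1  1  1  2  0
So g(11) = 0.
For row C, compute g(0), g(1), … with moves {5, 6}:
g(0) = mex{} = 0
g(1) = mex{} = 0
g(2) = mex{} = 0
g(3) = mex{} = 0
g(4) = mex{} = 0
g(5) = mex{0} = 1
g(6) = mex{0} = 1
g(7) = mex{0} = 1
g(8) = mex{0} = 1
g(9) = mex{0} = 1
g(10) = mex{0,1} = 2
g(11) = mex{1} = 0
g(12) = mex{1} = 0
g(13) = mex{1} = 0
So g(13) = 0.
By the Sprague-Grundy theorem, the Grundy value of a sum of independent games is the XOR of the component values.
Combined value = 14 XOR 0 XOR 0 = 14.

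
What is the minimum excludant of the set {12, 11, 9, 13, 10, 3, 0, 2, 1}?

4

The values 0, 1, 2, 3 are all present; 4 is the first non-negative integer missing from the set.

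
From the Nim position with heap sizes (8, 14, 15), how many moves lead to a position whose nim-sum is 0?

3

In binary:
  1000  (8)
  1110  (14)
  1111  (15)
  ----
  1001  (9)
The overall nim-sum is X = 9. A heap of size p has a winning move iff p XOR X < p (reduce it to p XOR X).
  8: 8 XOR 9 = 1 < 8 — winning move (to 1).
  14: 14 XOR 9 = 7 < 14 — winning move (to 7).
  15: 15 XOR 9 = 6 < 15 — winning move (to 6).
That gives 3 winning moves.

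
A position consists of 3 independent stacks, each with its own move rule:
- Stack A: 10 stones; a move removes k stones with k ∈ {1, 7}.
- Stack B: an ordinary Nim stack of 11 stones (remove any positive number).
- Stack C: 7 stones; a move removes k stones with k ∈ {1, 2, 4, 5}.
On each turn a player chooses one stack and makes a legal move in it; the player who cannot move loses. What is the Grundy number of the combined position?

10

For stack A, compute g(0), g(1), … with moves {1, 7}:
k:     0  1  2  3  4  5  6  7  8  9 10
g(k):  0  1  0  1  0  1  0  1  0  1  0
So g(10) = 0.
Stack B is a plain Nim stack of size 11, so its Grundy value is 11.
Grundy values for stack C (subtraction set {1, 2, 4, 5}):
g(0) = mex{} = 0
g(1) = mex{0} = 1
g(2) = mex{0,1} = 2
g(3) = mex{1,2} = 0
g(4) = mex{0,2} = 1
g(5) = mex{0,1} = 2
g(6) = mex{1,2} = 0
g(7) = mex{0,2} = 1
So g(7) = 1.
By the Sprague-Grundy theorem, the Grundy value of a sum of independent games is the XOR of the component values.
Combined value = 0 XOR 11 XOR 1 = 10.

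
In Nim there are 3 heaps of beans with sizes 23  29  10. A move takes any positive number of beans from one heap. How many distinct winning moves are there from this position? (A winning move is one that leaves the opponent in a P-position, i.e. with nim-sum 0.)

In binary:
  10111  (23)
  11101  (29)
  01010  (10)
  -----
  00000  (0)
The nim-sum is already 0, so every move leaves a nonzero nim-sum — there are no winning moves.

0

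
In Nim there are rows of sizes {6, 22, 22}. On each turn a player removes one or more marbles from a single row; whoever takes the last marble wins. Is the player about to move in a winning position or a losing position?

Compute the nim-sum pairwise:
6 XOR 22 = 16
16 XOR 22 = 6
The nim-sum is 6 ≠ 0, so this is an N-position: the player to move can win.

Winning position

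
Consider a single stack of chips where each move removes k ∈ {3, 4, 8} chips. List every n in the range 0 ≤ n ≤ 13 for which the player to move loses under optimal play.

Build the Grundy sequence with g(k) = mex{g(k−s) : s ∈ {3, 4, 8}, s ≤ k}:
k:     0  1  2  3  4  5  6  7  8  9 10 11 12 13
g(k):  0  0  0  1  1  1  2  0  2  3  1  3  0  0
The P-positions (g = 0) in 0..13 are 0, 1, 2, 7, 12, 13.

0, 1, 2, 7, 12, 13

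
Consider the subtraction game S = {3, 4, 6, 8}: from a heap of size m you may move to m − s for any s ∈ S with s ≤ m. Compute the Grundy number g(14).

1

Grundy values for subtraction set {3, 4, 6, 8}:
k:     0  1  2  3  4  5  6  7  8  9 10 11 12 13 14
g(k):  0  0  0  1  1  1  2  2  2  3  3  0  0  0  1
So g(14) = 1.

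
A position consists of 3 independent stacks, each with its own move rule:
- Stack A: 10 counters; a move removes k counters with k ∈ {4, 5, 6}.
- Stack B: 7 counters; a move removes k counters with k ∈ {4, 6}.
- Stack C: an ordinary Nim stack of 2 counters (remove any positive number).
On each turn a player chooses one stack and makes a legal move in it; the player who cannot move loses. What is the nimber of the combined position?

3

For stack A, compute g(0), g(1), … with moves {4, 5, 6}:
g(0) = mex{} = 0
g(1) = mex{} = 0
g(2) = mex{} = 0
g(3) = mex{} = 0
g(4) = mex{0} = 1
g(5) = mex{0} = 1
g(6) = mex{0} = 1
g(7) = mex{0} = 1
g(8) = mex{0,1} = 2
g(9) = mex{0,1} = 2
g(10) = mex{1} = 0
So g(10) = 0.
Build the Grundy sequence for stack B with g(k) = mex{g(k−s) : s ∈ {4, 6}, s ≤ k}:
g(0) = mex{} = 0
g(1) = mex{} = 0
g(2) = mex{} = 0
g(3) = mex{} = 0
g(4) = mex{0} = 1
g(5) = mex{0} = 1
g(6) = mex{0} = 1
g(7) = mex{0} = 1
So g(7) = 1.
Stack C is a plain Nim stack of size 2, so its Grundy value is 2.
By the Sprague-Grundy theorem, the Grundy value of a sum of independent games is the XOR of the component values.
Combined value = 0 XOR 1 XOR 2 = 3.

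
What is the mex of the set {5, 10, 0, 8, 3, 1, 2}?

4

The values 0, 1, 2, 3 are all present; 4 is the first non-negative integer missing from the set.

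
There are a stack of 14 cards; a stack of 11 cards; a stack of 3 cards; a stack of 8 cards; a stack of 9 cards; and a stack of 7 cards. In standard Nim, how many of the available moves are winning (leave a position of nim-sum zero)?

0

Compute the nim-sum pairwise:
14 ^ 11 = 5
5 ^ 3 = 6
6 ^ 8 = 14
14 ^ 9 = 7
7 ^ 7 = 0
The nim-sum is already 0, so every move leaves a nonzero nim-sum — there are no winning moves.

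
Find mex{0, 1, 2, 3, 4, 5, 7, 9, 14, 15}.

6

The values 0, 1, 2, 3, 4, 5 are all present; 6 is the first non-negative integer missing from the set.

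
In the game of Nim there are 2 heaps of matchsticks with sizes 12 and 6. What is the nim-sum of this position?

Write each in binary and XOR column by column:
  1100  (12)
  0110  (6)
  ----
  1010  (10)

10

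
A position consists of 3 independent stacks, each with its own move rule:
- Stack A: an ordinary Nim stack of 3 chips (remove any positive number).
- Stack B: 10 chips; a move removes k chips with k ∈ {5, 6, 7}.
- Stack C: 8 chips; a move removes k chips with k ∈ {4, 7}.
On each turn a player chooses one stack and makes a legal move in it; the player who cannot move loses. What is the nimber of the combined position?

3

Stack A is a plain Nim stack of size 3, so its Grundy value is 3.
For stack B, compute g(0), g(1), … with moves {5, 6, 7}:
k:     0  1  2  3  4  5  6  7  8  9 10
g(k):  0  0  0  0  0  1  1  1  1  1  2
So g(10) = 2.
For stack C, compute g(0), g(1), … with moves {4, 7}:
k:     0  1  2  3  4  5  6  7  8
g(k):  0  0  0  0  1  1  1  1  2
So g(8) = 2.
The value of a disjunctive sum is the nim-sum of the parts.
Combined value = 3 ⊕ 2 ⊕ 2 = 3.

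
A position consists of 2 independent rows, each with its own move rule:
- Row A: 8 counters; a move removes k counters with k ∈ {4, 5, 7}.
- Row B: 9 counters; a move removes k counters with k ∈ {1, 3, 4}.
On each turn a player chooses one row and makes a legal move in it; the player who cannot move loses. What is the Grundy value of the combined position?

2

For row A, compute g(0), g(1), … with moves {4, 5, 7}:
g(0) = mex{} = 0
g(1) = mex{} = 0
g(2) = mex{} = 0
g(3) = mex{} = 0
g(4) = mex{0} = 1
g(5) = mex{0} = 1
g(6) = mex{0} = 1
g(7) = mex{0} = 1
g(8) = mex{0,1} = 2
So g(8) = 2.
For row B, compute g(0), g(1), … with moves {1, 3, 4}:
k:     0  1  2  3  4  5  6  7  8  9
g(k):  0  1  0  1  2  3  2  0  1  0
So g(9) = 0.
The value of a disjunctive sum is the nim-sum of the parts.
Combined value = 2 ⊕ 0 = 2.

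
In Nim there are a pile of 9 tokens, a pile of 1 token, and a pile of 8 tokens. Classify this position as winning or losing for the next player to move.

Losing position

Write each in binary and XOR column by column:
  1001  (9)
  0001  (1)
  1000  (8)
  ----
  0000  (0)
The nim-sum is 0, so this is a P-position: the player to move is in a losing position under optimal play.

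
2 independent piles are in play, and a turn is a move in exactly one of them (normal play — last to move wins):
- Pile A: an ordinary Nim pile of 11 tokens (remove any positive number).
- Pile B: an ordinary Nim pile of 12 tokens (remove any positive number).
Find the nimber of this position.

7

Pile A is a plain Nim pile of size 11, so its Grundy value is 11.
Pile B is a plain Nim pile of size 12, so its Grundy value is 12.
By the Sprague-Grundy theorem, the Grundy value of a sum of independent games is the XOR of the component values.
Combined value = 11 ⊕ 12 = 7.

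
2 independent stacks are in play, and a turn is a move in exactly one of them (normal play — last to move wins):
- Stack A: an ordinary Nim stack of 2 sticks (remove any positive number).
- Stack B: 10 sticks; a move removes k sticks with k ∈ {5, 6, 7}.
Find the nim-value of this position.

Stack A is a plain Nim stack of size 2, so its Grundy value is 2.
Build the Grundy sequence for stack B with g(k) = mex{g(k−s) : s ∈ {5, 6, 7}, s ≤ k}:
g(0) = mex{} = 0
g(1) = mex{} = 0
g(2) = mex{} = 0
g(3) = mex{} = 0
g(4) = mex{} = 0
g(5) = mex{0} = 1
g(6) = mex{0} = 1
g(7) = mex{0} = 1
g(8) = mex{0} = 1
g(9) = mex{0} = 1
g(10) = mex{0,1} = 2
So g(10) = 2.
The value of a disjunctive sum is the nim-sum of the parts.
Combined value = 2 ⊕ 2 = 0.

0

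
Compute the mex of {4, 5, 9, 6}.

0

0 is not in the set, so the mex is 0.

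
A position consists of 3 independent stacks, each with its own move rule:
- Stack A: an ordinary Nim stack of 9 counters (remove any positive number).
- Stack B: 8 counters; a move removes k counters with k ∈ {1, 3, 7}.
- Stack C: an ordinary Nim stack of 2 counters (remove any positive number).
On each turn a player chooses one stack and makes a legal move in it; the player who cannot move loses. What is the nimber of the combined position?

Stack A is a plain Nim stack of size 9, so its Grundy value is 9.
For stack B, compute g(0), g(1), … with moves {1, 3, 7}:
k:     0  1  2  3  4  5  6  7  8
g(k):  0  1  0  1  0  1  0  1  0
So g(8) = 0.
Stack C is a plain Nim stack of size 2, so its Grundy value is 2.
The value of a disjunctive sum is the nim-sum of the parts.
Combined value = 9 ⊕ 0 ⊕ 2 = 11.

11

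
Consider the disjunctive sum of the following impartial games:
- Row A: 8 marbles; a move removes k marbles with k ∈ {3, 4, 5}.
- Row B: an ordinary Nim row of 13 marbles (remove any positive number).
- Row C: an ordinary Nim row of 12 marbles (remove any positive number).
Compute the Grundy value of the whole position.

1

Grundy values for row A (subtraction set {3, 4, 5}):
k:     0  1  2  3  4  5  6  7  8
g(k):  0  0  0  1  1  1  2  2  0
So g(8) = 0.
Row B is a plain Nim row of size 13, so its Grundy value is 13.
Row C is a plain Nim row of size 12, so its Grundy value is 12.
The value of a disjunctive sum is the nim-sum of the parts.
Combined value = 0 ⊕ 13 ⊕ 12 = 1.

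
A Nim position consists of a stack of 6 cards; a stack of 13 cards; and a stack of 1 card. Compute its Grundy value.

10

Compute the nim-sum pairwise:
6 ^ 13 = 11
11 ^ 1 = 10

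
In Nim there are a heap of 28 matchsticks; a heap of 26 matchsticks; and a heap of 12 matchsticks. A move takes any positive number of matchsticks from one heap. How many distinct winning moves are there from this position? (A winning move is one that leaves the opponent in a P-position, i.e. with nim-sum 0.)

3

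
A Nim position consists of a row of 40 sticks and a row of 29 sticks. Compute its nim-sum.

Compute the nim-sum pairwise:
40 XOR 29 = 53

53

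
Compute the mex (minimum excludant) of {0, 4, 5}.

1

0 is in the set but 1 is not, so the mex is 1.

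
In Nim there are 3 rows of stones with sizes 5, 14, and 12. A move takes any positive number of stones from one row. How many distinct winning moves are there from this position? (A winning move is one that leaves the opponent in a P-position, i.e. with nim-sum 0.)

3

Bitwise XOR of the heap sizes:
  0101  (5)
  1110  (14)
  1100  (12)
  ----
  0111  (7)
The overall nim-sum is X = 7. A row of size p has a winning move iff p XOR X < p (reduce it to p XOR X).
  5: 5 XOR 7 = 2 < 5 — winning move (to 2).
  14: 14 XOR 7 = 9 < 14 — winning move (to 9).
  12: 12 XOR 7 = 11 < 12 — winning move (to 11).
That gives 3 winning moves.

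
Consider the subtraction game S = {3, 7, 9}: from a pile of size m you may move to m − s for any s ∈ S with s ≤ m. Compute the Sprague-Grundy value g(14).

0

Compute g(0), g(1), … for moves {3, 7, 9}:
g(0) = mex{} = 0
g(1) = mex{} = 0
g(2) = mex{} = 0
g(3) = mex{0} = 1
g(4) = mex{0} = 1
g(5) = mex{0} = 1
g(6) = mex{1} = 0
g(7) = mex{0,1} = 2
g(8) = mex{0,1} = 2
g(9) = mex{0} = 1
g(10) = mex{0,1,2} = 3
g(11) = mex{0,1,2} = 3
g(12) = mex{1} = 0
g(13) = mex{0,1,3} = 2
g(14) = mex{1,2,3} = 0
So g(14) = 0.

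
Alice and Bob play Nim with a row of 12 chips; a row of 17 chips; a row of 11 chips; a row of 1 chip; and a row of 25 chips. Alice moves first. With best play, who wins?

Alice wins

Compute the nim-sum pairwise:
12 ⊕ 17 = 29
29 ⊕ 11 = 22
22 ⊕ 1 = 23
23 ⊕ 25 = 14
The nim-sum is 14 ≠ 0, so this is an N-position: the player to move can win; Alice has a winning move.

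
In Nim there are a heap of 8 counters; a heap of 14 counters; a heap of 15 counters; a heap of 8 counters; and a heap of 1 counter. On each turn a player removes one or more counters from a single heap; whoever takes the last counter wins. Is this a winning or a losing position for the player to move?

Bitwise XOR of the heap sizes:
  1000  (8)
  1110  (14)
  1111  (15)
  1000  (8)
  0001  (1)
  ----
  0000  (0)
The nim-sum is 0, so this is a P-position: the player to move is in a losing position under optimal play.

Losing position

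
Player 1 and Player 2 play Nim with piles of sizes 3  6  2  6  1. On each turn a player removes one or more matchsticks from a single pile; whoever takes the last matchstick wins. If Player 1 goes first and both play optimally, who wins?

Player 2 wins

Write each in binary and XOR column by column:
  011  (3)
  110  (6)
  010  (2)
  110  (6)
  001  (1)
  ---
  000  (0)
The nim-sum is 0, so this is a P-position: the player to move is in a losing position under optimal play; Player 1 is about to move from it and so loses — Player 2 wins.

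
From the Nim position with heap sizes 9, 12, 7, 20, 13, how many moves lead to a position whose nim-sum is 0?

Nim-sum: 9 ⊕ 12 ⊕ 7 ⊕ 20 ⊕ 13 = 27.
The overall nim-sum is X = 27. A heap of size p has a winning move iff p XOR X < p (reduce it to p XOR X).
  9: 9 XOR 27 = 18 ≥ 9 — no move.
  12: 12 XOR 27 = 23 ≥ 12 — no move.
  7: 7 XOR 27 = 28 ≥ 7 — no move.
  20: 20 XOR 27 = 15 < 20 — winning move (to 15).
  13: 13 XOR 27 = 22 ≥ 13 — no move.
That gives 1 winning move.

1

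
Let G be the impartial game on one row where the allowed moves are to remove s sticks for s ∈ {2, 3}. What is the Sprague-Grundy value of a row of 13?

Build the Grundy sequence with g(k) = mex{g(k−s) : s ∈ {2, 3}, s ≤ k}:
k:     0  1  2  3  4  5  6  7  8  9 10 11 12 13
g(k):  0  0  1  1  2  0  0  1  1  2  0  0  1  1
So g(13) = 1.

1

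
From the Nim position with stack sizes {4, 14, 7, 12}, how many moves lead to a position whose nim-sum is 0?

Nim-sum: 4 ⊕ 14 ⊕ 7 ⊕ 12 = 1.
The overall nim-sum is X = 1. A stack of size p has a winning move iff p XOR X < p (reduce it to p XOR X).
  4: 4 XOR 1 = 5 ≥ 4 — no move.
  14: 14 XOR 1 = 15 ≥ 14 — no move.
  7: 7 XOR 1 = 6 < 7 — winning move (to 6).
  12: 12 XOR 1 = 13 ≥ 12 — no move.
That gives 1 winning move.

1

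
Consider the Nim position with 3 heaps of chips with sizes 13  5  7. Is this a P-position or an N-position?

N-position

Bitwise XOR of the heap sizes:
  1101  (13)
  0101  (5)
  0111  (7)
  ----
  1111  (15)
The nim-sum is 15 ≠ 0, so this is an N-position: the player to move can win.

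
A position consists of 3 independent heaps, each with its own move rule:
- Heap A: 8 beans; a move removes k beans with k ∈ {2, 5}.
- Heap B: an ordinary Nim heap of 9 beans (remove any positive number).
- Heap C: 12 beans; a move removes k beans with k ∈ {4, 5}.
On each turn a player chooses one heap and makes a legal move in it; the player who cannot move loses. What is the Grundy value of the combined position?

9

Grundy values for heap A (subtraction set {2, 5}):
g(0) = mex{} = 0
g(1) = mex{} = 0
g(2) = mex{0} = 1
g(3) = mex{0} = 1
g(4) = mex{1} = 0
g(5) = mex{0,1} = 2
g(6) = mex{0} = 1
g(7) = mex{1,2} = 0
g(8) = mex{1} = 0
So g(8) = 0.
Heap B is a plain Nim heap of size 9, so its Grundy value is 9.
Build the Grundy sequence for heap C with g(k) = mex{g(k−s) : s ∈ {4, 5}, s ≤ k}:
k:     0  1  2  3  4  5  6  7  8  9 10 11 12
g(k):  0  0  0  0  1  1  1  1  2  0  0  0  0
So g(12) = 0.
By the Sprague-Grundy theorem, the Grundy value of a sum of independent games is the XOR of the component values.
Combined value = 0 ⊕ 9 ⊕ 0 = 9.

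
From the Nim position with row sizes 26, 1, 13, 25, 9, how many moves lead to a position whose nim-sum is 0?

Nim-sum: 26 XOR 1 XOR 13 XOR 25 XOR 9 = 6.
The overall nim-sum is X = 6. A row of size p has a winning move iff p XOR X < p (reduce it to p XOR X).
  26: 26 XOR 6 = 28 ≥ 26 — no move.
  1: 1 XOR 6 = 7 ≥ 1 — no move.
  13: 13 XOR 6 = 11 < 13 — winning move (to 11).
  25: 25 XOR 6 = 31 ≥ 25 — no move.
  9: 9 XOR 6 = 15 ≥ 9 — no move.
That gives 1 winning move.

1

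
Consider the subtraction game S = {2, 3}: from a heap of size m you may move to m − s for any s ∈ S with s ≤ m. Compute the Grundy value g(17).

1

Build the Grundy sequence with g(k) = mex{g(k−s) : s ∈ {2, 3}, s ≤ k}:
k:     0  1  2  3  4  5  6  7  8  9 10 11 12 13 14 15 16 17
g(k):  0  0  1  1  2  0  0  1  1  2  0  0  1  1  2  0  0  1
So g(17) = 1.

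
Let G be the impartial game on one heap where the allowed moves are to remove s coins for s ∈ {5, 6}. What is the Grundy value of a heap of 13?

Build the Grundy sequence with g(k) = mex{g(k−s) : s ∈ {5, 6}, s ≤ k}:
g(0) = mex{} = 0
g(1) = mex{} = 0
g(2) = mex{} = 0
g(3) = mex{} = 0
g(4) = mex{} = 0
g(5) = mex{0} = 1
g(6) = mex{0} = 1
g(7) = mex{0} = 1
g(8) = mex{0} = 1
g(9) = mex{0} = 1
g(10) = mex{0,1} = 2
g(11) = mex{1} = 0
g(12) = mex{1} = 0
g(13) = mex{1} = 0
So g(13) = 0.

0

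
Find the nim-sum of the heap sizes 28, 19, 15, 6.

Compute the nim-sum pairwise:
28 XOR 19 = 15
15 XOR 15 = 0
0 XOR 6 = 6

6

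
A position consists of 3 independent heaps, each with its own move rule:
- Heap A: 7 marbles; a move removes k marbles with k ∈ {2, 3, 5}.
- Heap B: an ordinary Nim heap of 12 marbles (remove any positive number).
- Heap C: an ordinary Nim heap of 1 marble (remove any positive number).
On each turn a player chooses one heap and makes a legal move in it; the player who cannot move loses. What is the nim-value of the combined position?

Build the Grundy sequence for heap A with g(k) = mex{g(k−s) : s ∈ {2, 3, 5}, s ≤ k}:
k:     0  1  2  3  4  5  6  7
g(k):  0  0  1  1  2  2  3  0
So g(7) = 0.
Heap B is a plain Nim heap of size 12, so its Grundy value is 12.
Heap C is a plain Nim heap of size 1, so its Grundy value is 1.
The value of a disjunctive sum is the nim-sum of the parts.
Combined value = 0 ⊕ 12 ⊕ 1 = 13.

13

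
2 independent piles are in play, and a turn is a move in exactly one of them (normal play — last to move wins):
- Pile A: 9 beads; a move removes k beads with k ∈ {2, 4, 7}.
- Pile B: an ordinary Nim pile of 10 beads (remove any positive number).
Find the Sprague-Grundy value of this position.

10

Build the Grundy sequence for pile A with g(k) = mex{g(k−s) : s ∈ {2, 4, 7}, s ≤ k}:
k:     0  1  2  3  4  5  6  7  8  9
g(k):  0  0  1  1  2  2  0  3  1  0
So g(9) = 0.
Pile B is a plain Nim pile of size 10, so its Grundy value is 10.
By the Sprague-Grundy theorem, the Grundy value of a sum of independent games is the XOR of the component values.
Combined value = 0 XOR 10 = 10.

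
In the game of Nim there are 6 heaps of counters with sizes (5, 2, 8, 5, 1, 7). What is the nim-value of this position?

12

Nim-sum: 5 XOR 2 XOR 8 XOR 5 XOR 1 XOR 7 = 12.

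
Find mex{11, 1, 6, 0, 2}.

3

The values 0, 1, 2 are all present; 3 is the first non-negative integer missing from the set.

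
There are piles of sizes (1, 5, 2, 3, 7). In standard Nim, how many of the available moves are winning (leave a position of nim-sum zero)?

3

Compute the nim-sum pairwise:
1 ^ 5 = 4
4 ^ 2 = 6
6 ^ 3 = 5
5 ^ 7 = 2
The overall nim-sum is X = 2. A pile of size p has a winning move iff p XOR X < p (reduce it to p XOR X).
  1: 1 XOR 2 = 3 ≥ 1 — no move.
  5: 5 XOR 2 = 7 ≥ 5 — no move.
  2: 2 XOR 2 = 0 < 2 — winning move (to 0).
  3: 3 XOR 2 = 1 < 3 — winning move (to 1).
  7: 7 XOR 2 = 5 < 7 — winning move (to 5).
That gives 3 winning moves.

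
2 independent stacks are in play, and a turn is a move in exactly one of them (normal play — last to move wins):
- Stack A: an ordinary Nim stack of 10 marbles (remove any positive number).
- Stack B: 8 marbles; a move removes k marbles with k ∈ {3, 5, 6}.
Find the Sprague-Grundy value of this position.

8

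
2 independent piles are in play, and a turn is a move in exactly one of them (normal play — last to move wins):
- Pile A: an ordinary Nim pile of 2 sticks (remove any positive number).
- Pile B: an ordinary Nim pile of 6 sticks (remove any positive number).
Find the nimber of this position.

4

Pile A is a plain Nim pile of size 2, so its Grundy value is 2.
Pile B is a plain Nim pile of size 6, so its Grundy value is 6.
The value of a disjunctive sum is the nim-sum of the parts.
Combined value = 2 XOR 6 = 4.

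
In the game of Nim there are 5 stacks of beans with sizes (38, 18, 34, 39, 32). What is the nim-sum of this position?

Nim-sum: 38 ⊕ 18 ⊕ 34 ⊕ 39 ⊕ 32 = 17.

17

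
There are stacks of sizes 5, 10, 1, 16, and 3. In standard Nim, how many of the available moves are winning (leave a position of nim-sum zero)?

1

Bitwise XOR of the heap sizes:
  00101  (5)
  01010  (10)
  00001  (1)
  10000  (16)
  00011  (3)
  -----
  11101  (29)
The overall nim-sum is X = 29. A stack of size p has a winning move iff p XOR X < p (reduce it to p XOR X).
  5: 5 XOR 29 = 24 ≥ 5 — no move.
  10: 10 XOR 29 = 23 ≥ 10 — no move.
  1: 1 XOR 29 = 28 ≥ 1 — no move.
  16: 16 XOR 29 = 13 < 16 — winning move (to 13).
  3: 3 XOR 29 = 30 ≥ 3 — no move.
That gives 1 winning move.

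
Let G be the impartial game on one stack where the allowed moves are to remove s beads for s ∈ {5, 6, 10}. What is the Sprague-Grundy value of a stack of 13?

2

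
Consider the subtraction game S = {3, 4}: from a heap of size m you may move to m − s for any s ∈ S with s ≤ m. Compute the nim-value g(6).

Grundy values for subtraction set {3, 4}:
g(0) = mex{} = 0
g(1) = mex{} = 0
g(2) = mex{} = 0
g(3) = mex{0} = 1
g(4) = mex{0} = 1
g(5) = mex{0} = 1
g(6) = mex{0,1} = 2
So g(6) = 2.

2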